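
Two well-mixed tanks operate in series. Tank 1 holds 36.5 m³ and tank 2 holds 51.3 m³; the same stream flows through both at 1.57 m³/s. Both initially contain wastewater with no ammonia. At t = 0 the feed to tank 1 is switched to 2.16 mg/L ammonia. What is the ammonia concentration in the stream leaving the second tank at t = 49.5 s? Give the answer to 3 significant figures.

Each tank obeys Vᵢ dCᵢ/dt = Q(Cᵢ₋₁ − Cᵢ), so τᵢ = Vᵢ/Q.
τ₁ = 36.5/1.57 = 23.248 s; τ₂ = 51.3/1.57 = 32.675 s.
Tank 1: C₁ = C_in(1 − e^(−t/τ₁)). Tank 2 (τ₁ ≠ τ₂): C₂ = C_in[1 − (τ₁ e^(−t/τ₁) − τ₂ e^(−t/τ₂))/(τ₁ − τ₂)].
At t = 49.5: e^(−t/τ₁) = 0.11894, e^(−t/τ₂) = 0.21983.
C₂ = 2.16·[1 − (23.248·0.11894 − 32.675·0.21983)/(-9.4268)] = 2.16·0.53135 = 1.1477 mg/L.

1.15 mg/L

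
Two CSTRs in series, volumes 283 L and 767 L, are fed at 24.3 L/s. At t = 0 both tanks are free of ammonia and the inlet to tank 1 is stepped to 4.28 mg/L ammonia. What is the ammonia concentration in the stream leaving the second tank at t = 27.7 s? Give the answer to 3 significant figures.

1.69 mg/L

Time constants: τᵢ = Vᵢ/Q for each well-mixed tank.
τ₁ = 283/24.3 = 11.646 s; τ₂ = 767/24.3 = 31.564 s.
Solving the cascade with C₁(0)=C₂(0)=0 gives C₂(t) = C_in[1 − (τ₁ e^(−t/τ₁) − τ₂ e^(−t/τ₂))/(τ₁ − τ₂)].
At t = 27.7: e^(−t/τ₁) = 0.092691, e^(−t/τ₂) = 0.41578.
C₂ = 4.28·[1 − (11.646·0.092691 − 31.564·0.41578)/(-19.918)] = 4.28·0.39530 = 1.6919 mg/L.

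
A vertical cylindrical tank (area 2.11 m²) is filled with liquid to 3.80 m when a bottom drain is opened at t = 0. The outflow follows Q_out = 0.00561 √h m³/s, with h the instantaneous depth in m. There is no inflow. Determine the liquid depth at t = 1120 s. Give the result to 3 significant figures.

0.212 m

Volume balance on the tank: A dh/dt = −0.00561 √h.
This is separable: 2 d(√h)/dt = −0.00561/A, so √h = √h₀ − (0.00561/(2A)) t.
√h = √3.80 − 0.00561·1120/(2·2.11) = 1.9494 − 1.4889 = 0.46045.
h = 0.46045² = 0.21201 m.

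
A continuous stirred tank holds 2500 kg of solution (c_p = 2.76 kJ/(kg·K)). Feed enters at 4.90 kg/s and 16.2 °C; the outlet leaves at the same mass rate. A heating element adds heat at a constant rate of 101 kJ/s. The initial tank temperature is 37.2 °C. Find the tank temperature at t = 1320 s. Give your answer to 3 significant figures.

24.7 °C

M c_p dT/dt = ṁ c_p (T_in − T) + Q̇.
Rearrange: dT/dt = (T_ss − T)/τ with τ = M/ṁ = 510.20 s and T_ss = T_in + Q̇/(ṁ c_p) = 23.668 °C.
This is linear first-order; T(t) = T_ss + (T₀ − T_ss) e^(−t/τ).
T(1320) = 23.668 + (13.532)·e^(−1320/510.20) = 23.668 + (13.532)·0.075230 = 24.686 °C.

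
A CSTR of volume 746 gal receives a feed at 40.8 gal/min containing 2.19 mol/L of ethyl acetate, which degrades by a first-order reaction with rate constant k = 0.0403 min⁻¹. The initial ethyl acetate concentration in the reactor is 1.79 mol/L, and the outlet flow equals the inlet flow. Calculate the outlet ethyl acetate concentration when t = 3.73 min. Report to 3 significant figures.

Species balance: V dC/dt = Q C_in − Q C − k V C.
dC/dt = (Q/V) C_in − (Q/V + k) C; effective rate a = Q/V + k = 0.054692 + 0.0403 = 0.094992 min⁻¹.
C_ss = Q C_in/(Q + kV) = 1.2609 mol/L; C(t) = C_ss + (C₀ − C_ss) e^(−a t).
C(3.73) = 1.2609 + (0.52910)·e^(−0.094992·3.73) = 1.2609 + (0.52910)·0.70165 = 1.6321 mol/L.

1.63 mol/L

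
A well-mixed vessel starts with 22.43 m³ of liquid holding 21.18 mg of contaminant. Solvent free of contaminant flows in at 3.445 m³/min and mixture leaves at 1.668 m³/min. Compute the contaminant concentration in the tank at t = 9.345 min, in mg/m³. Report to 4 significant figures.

Let m(t) be the amount of contaminant. Volume: V(t) = V₀ + (Q_in − Q_out) t = 22.43 + 1.77700 t; V(9.345) = 39.0361 m³.
Solute balance: dm/dt = 0 − Q_out C = −Q_out m/V(t).
dm/m = −Q_out dt/(V₀ + 1.77700 t); integrating gives ln(m/m₀) = −(Q_out/(Q_in−Q_out)) ln(V/V₀).
m = m₀ (V₀/V)^(Q_out/(Q_in−Q_out)) = 21.18 × (22.43/39.0361)^(0.938661) = 12.5907 mg.
C = m/V = 12.5907/39.0361 = 0.322540 mg/m³.

0.3225 mg/m³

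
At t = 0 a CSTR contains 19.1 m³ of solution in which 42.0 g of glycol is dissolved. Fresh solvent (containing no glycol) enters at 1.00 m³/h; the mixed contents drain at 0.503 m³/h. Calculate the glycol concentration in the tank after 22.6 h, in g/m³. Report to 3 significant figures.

Total volume: dV/dt = Q_in − Q_out = 0.49700 m³/h, so V(t) = 19.1 + 0.49700 t and V(22.6) = 30.332 m³.
Solute balance: dm/dt = 0 − Q_out C = −Q_out m/V(t).
dm/m = −Q_out dt/(V₀ + 0.49700 t); integrating gives ln(m/m₀) = −(Q_out/(Q_in−Q_out)) ln(V/V₀).
m = m₀ (V₀/V)^(Q_out/(Q_in−Q_out)) = 42.0 × (19.1/30.332)^(1.0121) = 26.300 g.
C = m/V = 26.300/30.332 = 0.86706 g/m³.

0.867 g/m³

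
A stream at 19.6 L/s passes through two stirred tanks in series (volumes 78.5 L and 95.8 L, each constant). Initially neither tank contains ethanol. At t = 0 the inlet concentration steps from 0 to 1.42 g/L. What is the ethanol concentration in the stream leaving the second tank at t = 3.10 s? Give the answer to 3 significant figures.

Species balance on tank i: dCᵢ/dt = (Cᵢ₋₁ − Cᵢ)/τᵢ with τᵢ = Vᵢ/Q.
τ₁ = 78.5/19.6 = 4.0051 s; τ₂ = 95.8/19.6 = 4.8878 s.
Solving the cascade with C₁(0)=C₂(0)=0 gives C₂(t) = C_in[1 − (τ₁ e^(−t/τ₁) − τ₂ e^(−t/τ₂))/(τ₁ − τ₂)].
At t = 3.10: e^(−t/τ₁) = 0.46116, e^(−t/τ₂) = 0.53034.
C₂ = 1.42·[1 − (4.0051·0.46116 − 4.8878·0.53034)/(-0.88265)] = 1.42·0.15575 = 0.22116 g/L.

0.221 g/L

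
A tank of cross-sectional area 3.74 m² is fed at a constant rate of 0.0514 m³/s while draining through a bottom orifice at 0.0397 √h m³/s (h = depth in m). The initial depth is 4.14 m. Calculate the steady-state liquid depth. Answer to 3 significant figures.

Accumulation of liquid (constant cross-section A): A dh/dt = Q_in − 0.0397 √h. At steady state dh/dt = 0:
Q_in = 0.0397 √h_ss ⇒ √h_ss = 0.0514/0.0397 = 1.2947.
h_ss = 1.2947² = 1.6763 m. (Since h₀ = 4.14 m > h_ss, the level will fall toward this value.)

1.68 m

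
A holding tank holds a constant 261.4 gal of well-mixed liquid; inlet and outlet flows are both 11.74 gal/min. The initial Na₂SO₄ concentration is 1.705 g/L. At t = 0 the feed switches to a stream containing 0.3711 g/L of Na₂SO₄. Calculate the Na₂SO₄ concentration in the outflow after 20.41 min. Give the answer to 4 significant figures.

Accumulation = in − out for the solute gives V dC/dt = Q(C_in − C).
Time constant τ = V/Q = 261.4/11.74 = 22.2658 min.
C approaches C_in exponentially: C(t) = C_in + (C₀ − C_in) e^(−t/τ).
C(20.41) = 0.3711 + (1.705 − 0.3711)·e^(−20.41/22.2658) = 0.3711 + (1.33390)·0.399855 = 0.904466 g/L.

0.9045 g/L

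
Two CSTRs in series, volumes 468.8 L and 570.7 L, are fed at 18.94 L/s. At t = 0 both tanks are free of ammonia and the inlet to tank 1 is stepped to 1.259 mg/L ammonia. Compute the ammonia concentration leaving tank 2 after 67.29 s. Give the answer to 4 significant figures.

0.8853 mg/L

Each tank obeys Vᵢ dCᵢ/dt = Q(Cᵢ₋₁ − Cᵢ), so τᵢ = Vᵢ/Q.
τ₁ = 468.8/18.94 = 24.7518 s; τ₂ = 570.7/18.94 = 30.1320 s.
Tank 1: C₁ = C_in(1 − e^(−t/τ₁)). Tank 2 (τ₁ ≠ τ₂): C₂ = C_in[1 − (τ₁ e^(−t/τ₁) − τ₂ e^(−t/τ₂))/(τ₁ − τ₂)].
At t = 67.29: e^(−t/τ₁) = 0.0659680, e^(−t/τ₂) = 0.107188.
C₂ = 1.259·[1 − (24.7518·0.0659680 − 30.1320·0.107188)/(-5.38015)] = 1.259·0.703178 = 0.885301 mg/L.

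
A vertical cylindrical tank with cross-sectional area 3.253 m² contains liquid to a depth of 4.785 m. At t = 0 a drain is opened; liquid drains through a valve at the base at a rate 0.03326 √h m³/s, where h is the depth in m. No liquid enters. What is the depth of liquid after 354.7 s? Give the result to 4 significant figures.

A dh/dt = −Q_out = −0.03326 √h.
This is separable: 2 d(√h)/dt = −0.03326/A, so √h = √h₀ − (0.03326/(2A)) t.
√h = √4.785 − 0.03326·354.7/(2·3.253) = 2.18746 − 1.81330 = 0.374165.
h = 0.374165² = 0.140000 m.

0.1400 m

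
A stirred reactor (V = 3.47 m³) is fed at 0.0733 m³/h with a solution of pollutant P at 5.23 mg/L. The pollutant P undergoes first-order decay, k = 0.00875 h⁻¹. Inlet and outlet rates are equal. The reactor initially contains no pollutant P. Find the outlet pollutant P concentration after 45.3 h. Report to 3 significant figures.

2.74 mg/L

Accumulation = in − out − consumed: V dC/dt = Q C_in − Q C − k V C.
dC/dt = (Q/V) C_in − (Q/V + k) C; effective rate a = Q/V + k = 0.021124 + 0.00875 = 0.029874 h⁻¹.
C_ss = Q C_in/(Q + kV) = 3.6981 mg/L; C(t) = C_ss + (C₀ − C_ss) e^(−a t).
C(45.3) = 3.6981 + (-3.6981)·e^(−0.029874·45.3) = 3.6981 + (-3.6981)·0.25839 = 2.7426 mg/L.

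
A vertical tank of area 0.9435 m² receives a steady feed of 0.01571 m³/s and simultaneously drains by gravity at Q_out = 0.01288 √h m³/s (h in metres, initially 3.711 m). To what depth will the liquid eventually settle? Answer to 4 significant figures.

1.488 m

A dh/dt = Q_in − 0.01288 √h. Steady state requires inflow = outflow:
Q_in = 0.01288 √h_ss ⇒ √h_ss = 0.01571/0.01288 = 1.21972.
h_ss = 1.21972² = 1.48772 m. (Since h₀ = 3.711 m > h_ss, the level will fall toward this value.)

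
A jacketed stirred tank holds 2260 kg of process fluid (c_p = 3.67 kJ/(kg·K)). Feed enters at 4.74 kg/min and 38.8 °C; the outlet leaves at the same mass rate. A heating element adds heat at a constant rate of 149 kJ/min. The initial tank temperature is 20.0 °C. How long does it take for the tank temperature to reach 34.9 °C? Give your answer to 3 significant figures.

375 min

Heat balance on the well-mixed liquid: M c_p dT/dt = ṁ c_p (T_in − T) + 149.
τ = M/ṁ = 476.79 min; T_ss = T_in + Q̇/(ṁ c_p) = 47.365 °C.
T(t) = T_ss + (T₀ − T_ss) e^(−t/τ). Set T = 34.9:
e^(−t/τ) = (34.9 − 47.365)/(20.0 − 47.365) = 0.45551
t = −476.79 · ln(0.45551) = 374.92 min.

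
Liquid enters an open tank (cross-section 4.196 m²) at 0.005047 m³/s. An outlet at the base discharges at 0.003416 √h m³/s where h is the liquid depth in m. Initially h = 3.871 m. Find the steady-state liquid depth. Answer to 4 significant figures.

Volume balance on the tank: A dh/dt = Q_in − 0.003416 √h. At steady state dh/dt = 0:
Q_in = 0.003416 √h_ss ⇒ √h_ss = 0.005047/0.003416 = 1.47746.
h_ss = 1.47746² = 2.18289 m. (Since h₀ = 3.871 m > h_ss, the level will fall toward this value.)

2.183 m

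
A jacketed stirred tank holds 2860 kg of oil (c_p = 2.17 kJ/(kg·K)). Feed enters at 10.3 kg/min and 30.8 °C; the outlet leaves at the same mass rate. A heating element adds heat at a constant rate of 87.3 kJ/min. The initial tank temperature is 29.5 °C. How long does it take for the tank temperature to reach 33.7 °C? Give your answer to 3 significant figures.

456 min

Unsteady energy balance on the tank contents: M c_p dT/dt = ṁ c_p (T_in − T) + 87.3.
τ = M/ṁ = 277.67 min; T_ss = T_in + Q̇/(ṁ c_p) = 34.706 °C.
T(t) = T_ss + (T₀ − T_ss) e^(−t/τ). Set T = 33.7:
e^(−t/τ) = (33.7 − 34.706)/(29.5 − 34.706) = 0.19322
t = −277.67 · ln(0.19322) = 456.47 min.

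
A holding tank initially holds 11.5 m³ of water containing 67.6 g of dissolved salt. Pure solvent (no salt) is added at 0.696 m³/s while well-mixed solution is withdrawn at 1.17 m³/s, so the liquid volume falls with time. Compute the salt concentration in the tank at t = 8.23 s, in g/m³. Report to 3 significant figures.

Total volume: dV/dt = Q_in − Q_out = -0.47400 m³/s, so V(t) = 11.5 − 0.47400 t and V(8.23) = 7.5990 m³.
Solute balance: dm/dt = 0 − Q_out C = −Q_out m/V(t).
Separate: dm/m = −Q_out dt/V(t) ⇒ ln(m/m₀) = −(Q_out/(Q_in−Q_out)) ln(V/V₀).
m = m₀ (V₀/V)^(Q_out/(Q_in−Q_out)) = 67.6 × (11.5/7.5990)^(-2.4684) = 24.310 g.
C = m/V = 24.310/7.5990 = 3.1991 g/m³.

3.20 g/m³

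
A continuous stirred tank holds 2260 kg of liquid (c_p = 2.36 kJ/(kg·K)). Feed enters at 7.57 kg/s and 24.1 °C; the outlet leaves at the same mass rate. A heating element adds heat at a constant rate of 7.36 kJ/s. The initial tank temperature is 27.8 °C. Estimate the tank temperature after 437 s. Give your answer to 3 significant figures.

M c_p dT/dt = ṁ c_p (T_in − T) + Q̇.
Rearrange: dT/dt = (T_ss − T)/τ with τ = M/ṁ = 298.55 s and T_ss = T_in + Q̇/(ṁ c_p) = 24.512 °C.
T approaches T_ss exponentially: T(t) = T_ss + (T₀ − T_ss) e^(−t/τ).
T(437) = 24.512 + (3.2880)·e^(−437/298.55) = 24.512 + (3.2880)·0.23137 = 25.273 °C.

25.3 °C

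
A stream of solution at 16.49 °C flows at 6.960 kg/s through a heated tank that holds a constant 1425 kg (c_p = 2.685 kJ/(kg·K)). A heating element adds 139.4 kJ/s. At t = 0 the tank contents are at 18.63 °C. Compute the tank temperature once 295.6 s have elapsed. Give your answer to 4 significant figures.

M c_p dT/dt = ṁ c_p (T_in − T) + Q̇.
τ = M/ṁ = 204.741 s; T_ss = T_in + Q̇/(ṁ c_p) = 16.49 + 139.4/(6.960·2.685) = 23.9495 °C.
This is linear first-order; T(t) = T_ss + (T₀ − T_ss) e^(−t/τ).
T(295.6) = 23.9495 + (-5.31949)·e^(−295.6/204.741) = 23.9495 + (-5.31949)·0.236036 = 22.6939 °C.

22.69 °C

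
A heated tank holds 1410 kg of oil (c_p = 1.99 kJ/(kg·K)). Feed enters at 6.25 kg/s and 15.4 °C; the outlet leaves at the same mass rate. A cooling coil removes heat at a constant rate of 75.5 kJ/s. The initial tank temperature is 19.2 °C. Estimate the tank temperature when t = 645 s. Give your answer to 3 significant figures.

9.90 °C

M c_p dT/dt = ṁ c_p (T_in − T) − Q̇.
Rearrange: dT/dt = (T_ss − T)/τ with τ = M/ṁ = 225.60 s and T_ss = T_in − Q̇/(ṁ c_p) = 9.3296 °C.
Solution: T(t) = T_ss + (T₀ − T_ss) e^(−t/τ).
T(645) = 9.3296 + (9.8704)·e^(−645/225.60) = 9.3296 + (9.8704)·0.057324 = 9.8955 °C.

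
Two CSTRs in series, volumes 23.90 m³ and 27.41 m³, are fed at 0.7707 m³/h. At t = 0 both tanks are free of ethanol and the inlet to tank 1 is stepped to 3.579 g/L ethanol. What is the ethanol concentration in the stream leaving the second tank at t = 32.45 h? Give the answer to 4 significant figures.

0.9146 g/L

Species balance on tank i: dCᵢ/dt = (Cᵢ₋₁ − Cᵢ)/τᵢ with τᵢ = Vᵢ/Q.
τ₁ = 23.90/0.7707 = 31.0108 h; τ₂ = 27.41/0.7707 = 35.5651 h.
Tank 1: C₁ = C_in(1 − e^(−t/τ₁)). Tank 2 (τ₁ ≠ τ₂): C₂ = C_in[1 − (τ₁ e^(−t/τ₁) − τ₂ e^(−t/τ₂))/(τ₁ − τ₂)].
At t = 32.45: e^(−t/τ₁) = 0.351196, e^(−t/τ₂) = 0.401554.
C₂ = 3.579·[1 − (31.0108·0.351196 − 35.5651·0.401554)/(-4.55430)] = 3.579·0.255549 = 0.914610 g/L.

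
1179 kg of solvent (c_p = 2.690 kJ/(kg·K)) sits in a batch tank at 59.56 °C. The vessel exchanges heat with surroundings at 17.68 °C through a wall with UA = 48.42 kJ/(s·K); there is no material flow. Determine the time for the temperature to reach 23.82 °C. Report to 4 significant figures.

125.8 s

First-law balance (no shaft work): M c_p dT/dt = −UA(T − T_amb).
τ = M c_p/UA = 65.5000 s; T_ss = T_amb = 17.6800 °C.
T(t) = T_ss + (T₀ − T_ss)e^(−t/τ); set T = 23.82:
t = −τ ln[(T − T_ss)/(T₀ − T_ss)] = −65.5000 · ln(0.146609) = 125.759 s.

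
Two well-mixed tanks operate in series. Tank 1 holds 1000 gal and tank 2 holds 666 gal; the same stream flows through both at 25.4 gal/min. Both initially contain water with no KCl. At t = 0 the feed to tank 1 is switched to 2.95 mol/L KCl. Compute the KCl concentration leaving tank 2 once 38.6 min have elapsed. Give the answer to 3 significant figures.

Each tank obeys Vᵢ dCᵢ/dt = Q(Cᵢ₋₁ − Cᵢ), so τᵢ = Vᵢ/Q.
τ₁ = 1000/25.4 = 39.370 min; τ₂ = 666/25.4 = 26.220 min.
Solving the cascade with C₁(0)=C₂(0)=0 gives C₂(t) = C_in[1 − (τ₁ e^(−t/τ₁) − τ₂ e^(−t/τ₂))/(τ₁ − τ₂)].
At t = 38.6: e^(−t/τ₁) = 0.37515, e^(−t/τ₂) = 0.22944.
C₂ = 2.95·[1 − (39.370·0.37515 − 26.220·0.22944)/(13.150)] = 2.95·0.33431 = 0.98620 mol/L.

0.986 mol/L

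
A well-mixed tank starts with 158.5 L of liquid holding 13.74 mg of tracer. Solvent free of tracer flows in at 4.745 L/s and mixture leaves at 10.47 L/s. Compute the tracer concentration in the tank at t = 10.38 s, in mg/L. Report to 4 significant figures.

Total volume: dV/dt = Q_in − Q_out = -5.72500 L/s, so V(t) = 158.5 − 5.72500 t and V(10.38) = 99.0745 L.
Solute balance: dm/dt = 0 − Q_out C = −Q_out m/V(t).
Separate: dm/m = −Q_out dt/V(t) ⇒ ln(m/m₀) = −(Q_out/(Q_in−Q_out)) ln(V/V₀).
m = m₀ (V₀/V)^(Q_out/(Q_in−Q_out)) = 13.74 × (158.5/99.0745)^(-1.82882) = 5.81814 mg.
C = m/V = 5.81814/99.0745 = 0.0587249 mg/L.

0.05872 mg/L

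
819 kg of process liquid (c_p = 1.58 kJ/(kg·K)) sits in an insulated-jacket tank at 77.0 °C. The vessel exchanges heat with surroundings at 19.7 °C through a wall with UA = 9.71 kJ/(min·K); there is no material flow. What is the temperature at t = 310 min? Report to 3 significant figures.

25.3 °C

Lumped-capacitance energy balance: M c_p dT/dt = UA(T_amb − T).
dT/dt = (T_ss − T)/τ with T_ss = T_amb = 19.700 °C, τ = M c_p/UA = 819·1.58/9.71 = 133.27 min.
Solution: T(t) = T_ss + (T₀ − T_ss) e^(−t/τ).
T(310) = 19.700 + (57.300)·0.097670 = 25.296 °C.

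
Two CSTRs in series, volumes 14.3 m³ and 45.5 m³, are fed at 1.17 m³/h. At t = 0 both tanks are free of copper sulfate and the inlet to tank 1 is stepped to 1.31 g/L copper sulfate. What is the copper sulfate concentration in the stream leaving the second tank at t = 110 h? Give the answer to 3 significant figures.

1.20 g/L

Species balance on tank i: dCᵢ/dt = (Cᵢ₋₁ − Cᵢ)/τᵢ with τᵢ = Vᵢ/Q.
τ₁ = 14.3/1.17 = 12.222 h; τ₂ = 45.5/1.17 = 38.889 h.
Solving the cascade with C₁(0)=C₂(0)=0 gives C₂(t) = C_in[1 − (τ₁ e^(−t/τ₁) − τ₂ e^(−t/τ₂))/(τ₁ − τ₂)].
At t = 110: e^(−t/τ₁) = 0.00012341, e^(−t/τ₂) = 0.059097.
C₂ = 1.31·[1 − (12.222·0.00012341 − 38.889·0.059097)/(-26.667)] = 1.31·0.91387 = 1.1972 g/L.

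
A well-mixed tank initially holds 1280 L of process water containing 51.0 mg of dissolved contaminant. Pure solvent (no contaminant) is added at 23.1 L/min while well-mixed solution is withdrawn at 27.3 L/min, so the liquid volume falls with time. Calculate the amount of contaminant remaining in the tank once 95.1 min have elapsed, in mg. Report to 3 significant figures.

Let m(t) be the amount of contaminant. Volume: V(t) = V₀ + (Q_in − Q_out) t = 1280 − 4.2000 t; V(95.1) = 880.58 L.
Species balance (pure solvent in): dm/dt = −Q_out · m/V(t).
Separate: dm/m = −Q_out dt/V(t) ⇒ ln(m/m₀) = −(Q_out/(Q_in−Q_out)) ln(V/V₀).
m = m₀ (V₀/V)^(Q_out/(Q_in−Q_out)) = 51.0 × (1280/880.58)^(-6.5000) = 4.4844 mg.

4.48 mg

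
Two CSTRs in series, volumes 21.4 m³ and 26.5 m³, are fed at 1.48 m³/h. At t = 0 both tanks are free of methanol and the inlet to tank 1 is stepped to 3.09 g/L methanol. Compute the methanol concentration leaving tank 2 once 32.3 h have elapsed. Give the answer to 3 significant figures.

1.84 g/L

Species balance on tank i: dCᵢ/dt = (Cᵢ₋₁ − Cᵢ)/τᵢ with τᵢ = Vᵢ/Q.
τ₁ = 21.4/1.48 = 14.459 h; τ₂ = 26.5/1.48 = 17.905 h.
Tank 1: C₁ = C_in(1 − e^(−t/τ₁)). Tank 2 (τ₁ ≠ τ₂): C₂ = C_in[1 − (τ₁ e^(−t/τ₁) − τ₂ e^(−t/τ₂))/(τ₁ − τ₂)].
At t = 32.3: e^(−t/τ₁) = 0.10712, e^(−t/τ₂) = 0.16465.
C₂ = 3.09·[1 − (14.459·0.10712 − 17.905·0.16465)/(-3.4459)] = 3.09·0.59393 = 1.8352 g/L.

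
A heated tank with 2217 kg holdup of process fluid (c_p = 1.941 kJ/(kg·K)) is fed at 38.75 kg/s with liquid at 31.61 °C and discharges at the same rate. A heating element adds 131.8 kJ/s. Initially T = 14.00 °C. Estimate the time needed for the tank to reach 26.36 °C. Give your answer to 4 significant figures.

58.19 s

Energy balance: M c_p dT/dt = ṁ c_p (T_in − T) + 131.8.
τ = M/ṁ = 57.2129 s; T_ss = T_in + Q̇/(ṁ c_p) = 33.3623 °C.
T(t) = T_ss + (T₀ − T_ss) e^(−t/τ). Set T = 26.36:
e^(−t/τ) = (26.36 − 33.3623)/(14.00 − 33.3623) = 0.361647
t = −57.2129 · ln(0.361647) = 58.1904 s.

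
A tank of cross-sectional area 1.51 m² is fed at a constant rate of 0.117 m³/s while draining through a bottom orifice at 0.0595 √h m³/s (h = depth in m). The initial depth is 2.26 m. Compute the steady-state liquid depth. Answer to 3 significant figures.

Level balance: A dh/dt = 0.117 − 0.0595 √h. Setting dh/dt = 0:
Q_in = 0.0595 √h_ss ⇒ √h_ss = 0.117/0.0595 = 1.9664.
h_ss = 1.9664² = 3.8667 m. (Since h₀ = 2.26 m < h_ss, the level will rise toward this value.)

3.87 m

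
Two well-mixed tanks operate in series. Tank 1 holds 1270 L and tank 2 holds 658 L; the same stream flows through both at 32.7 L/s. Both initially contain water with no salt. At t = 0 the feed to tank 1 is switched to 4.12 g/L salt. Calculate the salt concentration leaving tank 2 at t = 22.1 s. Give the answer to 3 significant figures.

Species balance on tank i: dCᵢ/dt = (Cᵢ₋₁ − Cᵢ)/τᵢ with τᵢ = Vᵢ/Q.
τ₁ = 1270/32.7 = 38.838 s; τ₂ = 658/32.7 = 20.122 s.
Tank 1: C₁ = C_in(1 − e^(−t/τ₁)). Tank 2 (τ₁ ≠ τ₂): C₂ = C_in[1 − (τ₁ e^(−t/τ₁) − τ₂ e^(−t/τ₂))/(τ₁ − τ₂)].
At t = 22.1: e^(−t/τ₁) = 0.56607, e^(−t/τ₂) = 0.33344.
C₂ = 4.12·[1 − (38.838·0.56607 − 20.122·0.33344)/(18.716)] = 4.12·0.18381 = 0.75730 g/L.

0.757 g/L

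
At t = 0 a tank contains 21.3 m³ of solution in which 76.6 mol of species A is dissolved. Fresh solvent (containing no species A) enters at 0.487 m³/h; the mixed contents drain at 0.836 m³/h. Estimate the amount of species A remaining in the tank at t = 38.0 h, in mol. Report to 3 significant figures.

7.42 mol

Let m(t) be the amount of species A. Volume: V(t) = V₀ + (Q_in − Q_out) t = 21.3 − 0.34900 t; V(38.0) = 8.0380 m³.
Species balance (pure solvent in): dm/dt = −Q_out · m/V(t).
Separate: dm/m = −Q_out dt/V(t) ⇒ ln(m/m₀) = −(Q_out/(Q_in−Q_out)) ln(V/V₀).
m = m₀ (V₀/V)^(Q_out/(Q_in−Q_out)) = 76.6 × (21.3/8.0380)^(-2.3954) = 7.4202 mol.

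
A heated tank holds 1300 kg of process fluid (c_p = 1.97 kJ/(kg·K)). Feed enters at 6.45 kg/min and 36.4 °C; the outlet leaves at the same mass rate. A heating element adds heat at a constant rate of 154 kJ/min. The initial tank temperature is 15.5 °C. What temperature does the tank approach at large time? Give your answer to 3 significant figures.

Energy balance: M c_p dT/dt = ṁ c_p (T_in − T) + 154.
At steady state dT/dt = 0 ⇒ T_ss = T_in + Q̇/(ṁ c_p) = 36.4 + 154/(6.45·1.97) = 48.520 °C.

48.5 °C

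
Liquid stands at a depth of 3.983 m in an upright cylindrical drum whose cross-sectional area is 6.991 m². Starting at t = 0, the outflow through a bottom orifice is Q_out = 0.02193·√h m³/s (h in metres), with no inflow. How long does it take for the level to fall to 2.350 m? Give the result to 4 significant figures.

Accumulation of liquid (constant cross-section A): A dh/dt = −0.02193 √h.
This is separable: 2 d(√h)/dt = −0.02193/A, so √h = √h₀ − (0.02193/(2A)) t.
t = 2A(√h₀ − √h)/0.02193 = 2·6.991·(√3.983 − √2.350)/0.02193
  = 13.9820 × (1.99575 − 1.53297) / 0.02193 = 295.053 s.

295.1 s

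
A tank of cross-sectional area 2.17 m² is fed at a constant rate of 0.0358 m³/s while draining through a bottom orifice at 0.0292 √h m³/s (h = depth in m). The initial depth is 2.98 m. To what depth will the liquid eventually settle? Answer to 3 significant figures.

A dh/dt = Q_in − 0.0292 √h. Steady state requires inflow = outflow:
Q_in = 0.0292 √h_ss ⇒ √h_ss = 0.0358/0.0292 = 1.2260.
h_ss = 1.2260² = 1.5031 m. (Since h₀ = 2.98 m > h_ss, the level will fall toward this value.)

1.50 m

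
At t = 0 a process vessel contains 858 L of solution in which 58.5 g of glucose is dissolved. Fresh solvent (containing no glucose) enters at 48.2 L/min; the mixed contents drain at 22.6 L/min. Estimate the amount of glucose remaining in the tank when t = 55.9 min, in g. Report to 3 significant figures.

Total volume: dV/dt = Q_in − Q_out = 25.600 L/min, so V(t) = 858 + 25.600 t and V(55.9) = 2289.0 L.
No glucose enters, so dm/dt = −Q_out · (m/V).
dm/m = −Q_out dt/(V₀ + 25.600 t); integrating gives ln(m/m₀) = −(Q_out/(Q_in−Q_out)) ln(V/V₀).
m = m₀ (V₀/V)^(Q_out/(Q_in−Q_out)) = 58.5 × (858/2289.0)^(0.88281) = 24.600 g.

24.6 g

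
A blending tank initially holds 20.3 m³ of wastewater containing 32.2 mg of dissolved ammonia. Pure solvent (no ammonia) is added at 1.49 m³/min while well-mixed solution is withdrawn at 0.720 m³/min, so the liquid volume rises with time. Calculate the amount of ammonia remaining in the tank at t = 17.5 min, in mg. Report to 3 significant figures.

Let m(t) be the amount of ammonia. Volume: V(t) = V₀ + (Q_in − Q_out) t = 20.3 + 0.77000 t; V(17.5) = 33.775 m³.
Solute balance: dm/dt = 0 − Q_out C = −Q_out m/V(t).
Separate: dm/m = −Q_out dt/V(t) ⇒ ln(m/m₀) = −(Q_out/(Q_in−Q_out)) ln(V/V₀).
m = m₀ (V₀/V)^(Q_out/(Q_in−Q_out)) = 32.2 × (20.3/33.775)^(0.93506) = 20.004 mg.

20.0 mg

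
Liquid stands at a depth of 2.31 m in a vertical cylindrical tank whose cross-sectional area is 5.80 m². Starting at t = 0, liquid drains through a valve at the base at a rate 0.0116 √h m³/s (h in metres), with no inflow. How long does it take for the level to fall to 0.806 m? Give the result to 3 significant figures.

Volume balance on the tank: A dh/dt = −0.0116 √h.
This is separable: 2 d(√h)/dt = −0.0116/A, so √h = √h₀ − (0.0116/(2A)) t.
t = 2A(√h₀ − √h)/0.0116 = 2·5.80·(√2.31 − √0.806)/0.0116
  = 11.600 × (1.5199 − 0.89778) / 0.0116 = 622.09 s.

622 s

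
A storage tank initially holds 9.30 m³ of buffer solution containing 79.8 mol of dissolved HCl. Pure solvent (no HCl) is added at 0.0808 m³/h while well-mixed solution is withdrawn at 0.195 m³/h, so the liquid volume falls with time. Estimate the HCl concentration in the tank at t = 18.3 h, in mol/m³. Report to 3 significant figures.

7.17 mol/m³

Let m(t) be the amount of HCl. Volume: V(t) = V₀ + (Q_in − Q_out) t = 9.30 − 0.11420 t; V(18.3) = 7.2101 m³.
No HCl enters, so dm/dt = −Q_out · (m/V).
dm/m = −Q_out dt/(V₀ − 0.11420 t); integrating gives ln(m/m₀) = −(Q_out/(Q_in−Q_out)) ln(V/V₀).
m = m₀ (V₀/V)^(Q_out/(Q_in−Q_out)) = 79.8 × (9.30/7.2101)^(-1.7075) = 51.672 mol.
C = m/V = 51.672/7.2101 = 7.1665 mol/m³.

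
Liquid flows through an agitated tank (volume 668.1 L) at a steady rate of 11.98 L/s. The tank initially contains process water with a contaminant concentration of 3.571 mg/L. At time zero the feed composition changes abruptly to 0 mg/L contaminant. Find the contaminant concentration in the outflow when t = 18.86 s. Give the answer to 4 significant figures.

2.546 mg/L

Mass balance on the solute (V constant): V dC/dt = Q(C_in − C).
Time constant τ = V/Q = 668.1/11.98 = 55.7679 s.
Integrating: C(t) = C_in + (C₀ − C_in) e^(−t/τ).
C(18.86) = 0 + (3.571 − 0)·e^(−18.86/55.7679) = 0 + (3.57100)·0.713062 = 2.54634 mg/L.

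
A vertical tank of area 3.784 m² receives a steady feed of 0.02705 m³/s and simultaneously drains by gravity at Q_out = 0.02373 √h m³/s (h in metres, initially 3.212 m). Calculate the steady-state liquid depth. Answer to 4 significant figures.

1.299 m

A dh/dt = Q_in − 0.02373 √h. Steady state requires inflow = outflow:
Q_in = 0.02373 √h_ss ⇒ √h_ss = 0.02705/0.02373 = 1.13991.
h_ss = 1.13991² = 1.29939 m. (Since h₀ = 3.212 m > h_ss, the level will fall toward this value.)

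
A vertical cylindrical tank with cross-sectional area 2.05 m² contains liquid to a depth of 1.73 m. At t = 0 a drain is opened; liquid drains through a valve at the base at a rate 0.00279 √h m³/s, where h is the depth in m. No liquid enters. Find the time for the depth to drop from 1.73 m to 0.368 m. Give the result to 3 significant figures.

1040 s

With no inflow, A dh/dt = −0.00279 √h.
∫ h^(−1/2) dh = −(0.00279/A) ∫ dt, giving 2√h = 2√h₀ − (0.00279/A) t.
t = 2A(√h₀ − √h)/0.00279 = 2·2.05·(√1.73 − √0.368)/0.00279
  = 4.1000 × (1.3153 − 0.60663) / 0.00279 = 1041.4 s.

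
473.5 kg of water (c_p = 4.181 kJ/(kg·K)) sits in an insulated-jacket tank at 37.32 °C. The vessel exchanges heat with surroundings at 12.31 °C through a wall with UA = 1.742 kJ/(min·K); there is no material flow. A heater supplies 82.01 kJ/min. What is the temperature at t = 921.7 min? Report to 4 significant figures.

Lumped-capacitance energy balance: M c_p dT/dt = UA(T_amb − T) + Q̇.
dT/dt = (T_ss − T)/τ with T_ss = T_amb + Q̇/UA = 12.31 + 82.01/1.742 = 59.3881 °C, τ = M c_p/UA = 473.5·4.181/1.742 = 1136.45 min.
This is linear first-order; T(t) = T_ss + (T₀ − T_ss) e^(−t/τ).
T(921.7) = 59.3881 + (-22.0681)·0.444400 = 49.5810 °C.

49.58 °C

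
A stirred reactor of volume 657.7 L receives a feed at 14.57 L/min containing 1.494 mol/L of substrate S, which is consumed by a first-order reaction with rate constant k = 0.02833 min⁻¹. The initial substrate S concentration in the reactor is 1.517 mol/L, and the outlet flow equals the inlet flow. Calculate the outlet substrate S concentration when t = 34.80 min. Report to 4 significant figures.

0.8043 mol/L

Accumulation = in − out − consumed: V dC/dt = Q C_in − Q C − k V C.
This is linear with rate a = Q/V + k = 0.0504830 min⁻¹.
C_ss = Q C_in/(Q + kV) = 0.655598 mol/L; C(t) = C_ss + (C₀ − C_ss) e^(−a t).
C(34.80) = 0.655598 + (0.861402)·e^(−0.0504830·34.80) = 0.655598 + (0.861402)·0.172595 = 0.804272 mol/L.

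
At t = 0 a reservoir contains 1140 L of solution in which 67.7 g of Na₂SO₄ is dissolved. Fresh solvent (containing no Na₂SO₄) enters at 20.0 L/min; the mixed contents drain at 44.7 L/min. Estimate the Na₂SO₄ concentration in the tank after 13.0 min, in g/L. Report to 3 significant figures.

0.0454 g/L

Let m(t) be the amount of Na₂SO₄. Volume: V(t) = V₀ + (Q_in − Q_out) t = 1140 − 24.700 t; V(13.0) = 818.90 L.
No Na₂SO₄ enters, so dm/dt = −Q_out · (m/V).
Separate: dm/m = −Q_out dt/V(t) ⇒ ln(m/m₀) = −(Q_out/(Q_in−Q_out)) ln(V/V₀).
m = m₀ (V₀/V)^(Q_out/(Q_in−Q_out)) = 67.7 × (1140/818.90)^(-1.8097) = 37.203 g.
C = m/V = 37.203/818.90 = 0.045431 g/L.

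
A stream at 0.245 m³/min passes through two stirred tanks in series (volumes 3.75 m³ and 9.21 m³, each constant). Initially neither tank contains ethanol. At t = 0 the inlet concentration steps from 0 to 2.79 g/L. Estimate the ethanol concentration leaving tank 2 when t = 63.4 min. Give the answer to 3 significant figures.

1.95 g/L

Each tank obeys Vᵢ dCᵢ/dt = Q(Cᵢ₋₁ − Cᵢ), so τᵢ = Vᵢ/Q.
τ₁ = 3.75/0.245 = 15.306 min; τ₂ = 9.21/0.245 = 37.592 min.
Tank 1: C₁ = C_in(1 − e^(−t/τ₁)). Tank 2 (τ₁ ≠ τ₂): C₂ = C_in[1 − (τ₁ e^(−t/τ₁) − τ₂ e^(−t/τ₂))/(τ₁ − τ₂)].
At t = 63.4: e^(−t/τ₁) = 0.015889, e^(−t/τ₂) = 0.18516.
C₂ = 2.79·[1 − (15.306·0.015889 − 37.592·0.18516)/(-22.286)] = 2.79·0.69858 = 1.9490 g/L.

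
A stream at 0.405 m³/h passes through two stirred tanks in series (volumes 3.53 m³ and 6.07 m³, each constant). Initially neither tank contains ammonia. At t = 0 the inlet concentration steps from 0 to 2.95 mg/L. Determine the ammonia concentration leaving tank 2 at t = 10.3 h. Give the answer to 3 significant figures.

Species balance on tank i: dCᵢ/dt = (Cᵢ₋₁ − Cᵢ)/τᵢ with τᵢ = Vᵢ/Q.
τ₁ = 3.53/0.405 = 8.7160 h; τ₂ = 6.07/0.405 = 14.988 h.
Solving the cascade with C₁(0)=C₂(0)=0 gives C₂(t) = C_in[1 − (τ₁ e^(−t/τ₁) − τ₂ e^(−t/τ₂))/(τ₁ − τ₂)].
At t = 10.3: e^(−t/τ₁) = 0.30675, e^(−t/τ₂) = 0.50297.
C₂ = 2.95·[1 − (8.7160·0.30675 − 14.988·0.50297)/(-6.2716)] = 2.95·0.22434 = 0.66179 mg/L.

0.662 mg/L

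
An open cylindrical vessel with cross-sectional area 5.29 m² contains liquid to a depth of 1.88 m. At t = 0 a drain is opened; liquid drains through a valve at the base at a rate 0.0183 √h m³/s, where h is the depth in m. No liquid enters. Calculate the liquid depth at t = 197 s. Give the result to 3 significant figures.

1.06 m

With no inflow, A dh/dt = −0.0183 √h.
This is separable: 2 d(√h)/dt = −0.0183/A, so √h = √h₀ − (0.0183/(2A)) t.
√h = √1.88 − 0.0183·197/(2·5.29) = 1.3711 − 0.34075 = 1.0304.
h = 1.0304² = 1.0617 m.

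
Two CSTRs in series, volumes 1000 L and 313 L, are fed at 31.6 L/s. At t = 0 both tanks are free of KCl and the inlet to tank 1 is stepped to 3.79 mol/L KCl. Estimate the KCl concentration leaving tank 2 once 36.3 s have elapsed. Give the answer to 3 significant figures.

2.08 mol/L

Each tank obeys Vᵢ dCᵢ/dt = Q(Cᵢ₋₁ − Cᵢ), so τᵢ = Vᵢ/Q.
τ₁ = 1000/31.6 = 31.646 s; τ₂ = 313/31.6 = 9.9051 s.
Tank 1: C₁ = C_in(1 − e^(−t/τ₁)). Tank 2 (τ₁ ≠ τ₂): C₂ = C_in[1 − (τ₁ e^(−t/τ₁) − τ₂ e^(−t/τ₂))/(τ₁ − τ₂)].
At t = 36.3: e^(−t/τ₁) = 0.31756, e^(−t/τ₂) = 0.025609.
C₂ = 3.79·[1 − (31.646·0.31756 − 9.9051·0.025609)/(21.741)] = 3.79·0.54942 = 2.0823 mol/L.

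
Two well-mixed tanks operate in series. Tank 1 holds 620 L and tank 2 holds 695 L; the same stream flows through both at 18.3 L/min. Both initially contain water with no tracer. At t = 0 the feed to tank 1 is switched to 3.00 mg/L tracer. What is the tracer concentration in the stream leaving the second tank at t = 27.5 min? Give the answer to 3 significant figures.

0.537 mg/L

Time constants: τᵢ = Vᵢ/Q for each well-mixed tank.
τ₁ = 620/18.3 = 33.880 min; τ₂ = 695/18.3 = 37.978 min.
Solving the cascade with C₁(0)=C₂(0)=0 gives C₂(t) = C_in[1 − (τ₁ e^(−t/τ₁) − τ₂ e^(−t/τ₂))/(τ₁ − τ₂)].
At t = 27.5: e^(−t/τ₁) = 0.44411, e^(−t/τ₂) = 0.48476.
C₂ = 3.00·[1 − (33.880·0.44411 − 37.978·0.48476)/(-4.0984)] = 3.00·0.17916 = 0.53748 mg/L.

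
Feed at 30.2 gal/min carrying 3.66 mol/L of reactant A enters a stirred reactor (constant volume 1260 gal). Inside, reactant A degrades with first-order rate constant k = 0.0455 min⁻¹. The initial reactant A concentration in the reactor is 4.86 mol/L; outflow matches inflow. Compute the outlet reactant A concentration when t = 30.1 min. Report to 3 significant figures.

1.71 mol/L

Accumulation = in − out − consumed: V dC/dt = Q C_in − Q C − k V C.
dC/dt = (Q/V) C_in − (Q/V + k) C; effective rate a = Q/V + k = 0.023968 + 0.0455 = 0.069468 min⁻¹.
C_ss = Q C_in/(Q + kV) = 1.2628 mol/L; C(t) = C_ss + (C₀ − C_ss) e^(−a t).
C(30.1) = 1.2628 + (3.5972)·e^(−0.069468·30.1) = 1.2628 + (3.5972)·0.12356 = 1.7073 mol/L.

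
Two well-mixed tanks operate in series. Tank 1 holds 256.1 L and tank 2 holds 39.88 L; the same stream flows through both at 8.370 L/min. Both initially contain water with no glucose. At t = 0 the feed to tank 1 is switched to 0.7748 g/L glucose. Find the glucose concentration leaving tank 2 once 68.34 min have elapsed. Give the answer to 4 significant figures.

Each tank obeys Vᵢ dCᵢ/dt = Q(Cᵢ₋₁ − Cᵢ), so τᵢ = Vᵢ/Q.
τ₁ = 256.1/8.370 = 30.5974 min; τ₂ = 39.88/8.370 = 4.76464 min.
Solving the cascade with C₁(0)=C₂(0)=0 gives C₂(t) = C_in[1 − (τ₁ e^(−t/τ₁) − τ₂ e^(−t/τ₂))/(τ₁ − τ₂)].
At t = 68.34: e^(−t/τ₁) = 0.107150, e^(−t/τ₂) = 5.89982e-07.
C₂ = 0.7748·[1 − (30.5974·0.107150 − 4.76464·5.89982e-07)/(25.8327)] = 0.7748·0.873087 = 0.676468 g/L.

0.6765 g/L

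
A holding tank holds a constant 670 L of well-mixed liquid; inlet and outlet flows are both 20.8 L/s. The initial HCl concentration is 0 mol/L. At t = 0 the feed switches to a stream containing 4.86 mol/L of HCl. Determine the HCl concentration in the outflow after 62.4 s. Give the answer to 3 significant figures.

Unsteady species balance (constant V, well mixed): V dC/dt = Q(C_in − C).
So dC/dt = (C_in − C)/τ with τ = V/Q = 670/20.8 = 32.212 s.
This is linear first-order; C(t) = C_in + (C₀ − C_in) e^(−t/τ).
C(62.4) = 4.86 + (0 − 4.86)·e^(−62.4/32.212) = 4.86 + (-4.8600)·0.14411 = 4.1596 mol/L.

4.16 mol/L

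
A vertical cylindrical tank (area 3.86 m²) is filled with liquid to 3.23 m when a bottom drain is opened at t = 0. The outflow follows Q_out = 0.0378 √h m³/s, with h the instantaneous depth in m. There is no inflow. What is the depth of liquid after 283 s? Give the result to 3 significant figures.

With no inflow, A dh/dt = −0.0378 √h.
This is separable: 2 d(√h)/dt = −0.0378/A, so √h = √h₀ − (0.0378/(2A)) t.
√h = √3.23 − 0.0378·283/(2·3.86) = 1.7972 − 1.3857 = 0.41155.
h = 0.41155² = 0.16937 m.

0.169 m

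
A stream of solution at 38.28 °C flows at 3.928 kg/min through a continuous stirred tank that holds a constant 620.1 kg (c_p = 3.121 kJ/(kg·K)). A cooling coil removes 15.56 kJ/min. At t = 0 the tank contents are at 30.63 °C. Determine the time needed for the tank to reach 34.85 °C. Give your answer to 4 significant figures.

170.9 min

M c_p dT/dt = ṁ c_p (T_in − T) − Q̇.
τ = M/ṁ = 157.867 min; T_ss = T_in − Q̇/(ṁ c_p) = 37.0108 °C.
T(t) = T_ss + (T₀ − T_ss) e^(−t/τ). Set T = 34.85:
e^(−t/τ) = (34.85 − 37.0108)/(30.63 − 37.0108) = 0.338637
t = −157.867 · ln(0.338637) = 170.942 min.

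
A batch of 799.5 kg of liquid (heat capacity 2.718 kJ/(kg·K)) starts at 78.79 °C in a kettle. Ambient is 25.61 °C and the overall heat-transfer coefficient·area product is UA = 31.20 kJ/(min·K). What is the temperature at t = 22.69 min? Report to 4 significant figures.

M c_p dT/dt = −UA(T − T_amb).
dT/dt = (T_ss − T)/τ with T_ss = T_amb = 25.6100 °C, τ = M c_p/UA = 799.5·2.718/31.20 = 69.6488 min.
Solution: T(t) = T_ss + (T₀ − T_ss) e^(−t/τ).
T(22.69) = 25.6100 + (53.1800)·0.721966 = 64.0041 °C.

64.00 °C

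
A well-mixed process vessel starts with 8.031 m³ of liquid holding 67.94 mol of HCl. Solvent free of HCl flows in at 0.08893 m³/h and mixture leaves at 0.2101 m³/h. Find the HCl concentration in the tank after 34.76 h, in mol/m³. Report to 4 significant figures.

4.903 mol/m³

Let m(t) be the amount of HCl. Volume: V(t) = V₀ + (Q_in − Q_out) t = 8.031 − 0.121170 t; V(34.76) = 3.81913 m³.
Species balance (pure solvent in): dm/dt = −Q_out · m/V(t).
Separate: dm/m = −Q_out dt/V(t) ⇒ ln(m/m₀) = −(Q_out/(Q_in−Q_out)) ln(V/V₀).
m = m₀ (V₀/V)^(Q_out/(Q_in−Q_out)) = 67.94 × (8.031/3.81913)^(-1.73393) = 18.7243 mol.
C = m/V = 18.7243/3.81913 = 4.90276 mol/m³.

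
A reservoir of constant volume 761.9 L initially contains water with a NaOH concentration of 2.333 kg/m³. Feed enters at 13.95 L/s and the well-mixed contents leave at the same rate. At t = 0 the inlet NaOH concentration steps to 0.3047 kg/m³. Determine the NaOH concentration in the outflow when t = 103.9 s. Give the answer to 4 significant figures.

0.6074 kg/m³

Unsteady species balance (constant V, well mixed): V dC/dt = Q(C_in − C).
Time constant τ = V/Q = 761.9/13.95 = 54.6165 s.
C approaches C_in exponentially: C(t) = C_in + (C₀ − C_in) e^(−t/τ).
C(103.9) = 0.3047 + (2.333 − 0.3047)·e^(−103.9/54.6165) = 0.3047 + (2.02830)·0.149217 = 0.607356 kg/m³.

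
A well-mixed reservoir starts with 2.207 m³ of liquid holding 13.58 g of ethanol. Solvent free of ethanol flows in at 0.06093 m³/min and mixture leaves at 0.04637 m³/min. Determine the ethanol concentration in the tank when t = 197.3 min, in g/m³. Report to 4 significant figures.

0.1880 g/m³

Let m(t) be the amount of ethanol. Volume: V(t) = V₀ + (Q_in − Q_out) t = 2.207 + 0.0145600 t; V(197.3) = 5.07969 m³.
No ethanol enters, so dm/dt = −Q_out · (m/V).
dm/m = −Q_out dt/(V₀ + 0.0145600 t); integrating gives ln(m/m₀) = −(Q_out/(Q_in−Q_out)) ln(V/V₀).
m = m₀ (V₀/V)^(Q_out/(Q_in−Q_out)) = 13.58 × (2.207/5.07969)^(3.18475) = 0.954792 g.
C = m/V = 0.954792/5.07969 = 0.187963 g/m³.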